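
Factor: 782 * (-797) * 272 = -1 * 2^5 * 17^2 * 23^1 * 797^1 = -169525088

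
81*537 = 43497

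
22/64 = 11/32 ≈ 0.344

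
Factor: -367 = -1*367^1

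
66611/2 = 33305 + 1/2 = 33305.50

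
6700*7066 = 47342200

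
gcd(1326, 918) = 102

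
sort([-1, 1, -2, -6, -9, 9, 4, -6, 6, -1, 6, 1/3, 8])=[-9, -6, -6, -2, -1, -1, 1/3, 1, 4, 6, 6, 8, 9]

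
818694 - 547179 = 271515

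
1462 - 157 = 1305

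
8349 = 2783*3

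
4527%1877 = 773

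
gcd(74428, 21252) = 92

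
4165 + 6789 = 10954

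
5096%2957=2139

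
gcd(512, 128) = 128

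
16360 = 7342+9018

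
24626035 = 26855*917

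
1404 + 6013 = 7417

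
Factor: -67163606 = -1 * 2^1 * 1459^1 * 23017^1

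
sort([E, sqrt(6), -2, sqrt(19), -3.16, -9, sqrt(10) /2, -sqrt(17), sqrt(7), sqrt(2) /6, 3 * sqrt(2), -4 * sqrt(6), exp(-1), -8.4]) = [-4 * sqrt(6), -9, -8.4, -sqrt(17), -3.16, -2, sqrt(2) /6, exp(-1), sqrt(10) /2, sqrt(6), sqrt(7), E, 3 * sqrt(2), sqrt(19)]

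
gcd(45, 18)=9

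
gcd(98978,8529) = 1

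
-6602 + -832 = -7434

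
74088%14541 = 1383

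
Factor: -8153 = -1*31^1*263^1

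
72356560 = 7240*9994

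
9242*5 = 46210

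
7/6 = 1+1/6 ≈ 1.17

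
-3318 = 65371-68689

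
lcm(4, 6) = 12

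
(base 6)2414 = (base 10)586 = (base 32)ia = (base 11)493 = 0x24a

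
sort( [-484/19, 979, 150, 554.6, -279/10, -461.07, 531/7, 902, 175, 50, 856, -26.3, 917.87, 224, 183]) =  [-461.07, -279/10, -26.3, -484/19, 50, 531/7, 150, 175, 183, 224, 554.6, 856, 902, 917.87, 979]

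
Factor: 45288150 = 2^1 * 3^1 * 5^2 * 23^1 * 13127^1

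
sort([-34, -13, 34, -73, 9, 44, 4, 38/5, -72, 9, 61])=[-73, -72, -34, -13, 4, 38/5, 9, 9, 34, 44, 61]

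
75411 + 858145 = 933556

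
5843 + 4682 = 10525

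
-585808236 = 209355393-795163629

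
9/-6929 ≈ -0.00130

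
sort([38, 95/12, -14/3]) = [-14/3, 95/12, 38]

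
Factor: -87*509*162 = -1*2^1*3^5*29^1*509^1 = -7173846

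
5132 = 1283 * 4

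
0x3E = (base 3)2022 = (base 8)76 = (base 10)62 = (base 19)35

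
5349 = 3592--1757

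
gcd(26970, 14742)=6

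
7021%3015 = 991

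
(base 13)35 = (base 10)44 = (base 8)54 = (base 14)32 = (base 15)2e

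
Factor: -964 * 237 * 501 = -1 * 2^2 * 3^2 * 79^1 * 167^1 * 241^1 = -114462468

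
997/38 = 26+9/38 ≈ 26.24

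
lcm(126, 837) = 11718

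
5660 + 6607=12267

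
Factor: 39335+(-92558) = -1*3^1*113^1*157^1 = -53223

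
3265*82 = 267730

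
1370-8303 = -6933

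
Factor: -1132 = -1*2^2*283^1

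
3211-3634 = -423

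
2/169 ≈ 0.0118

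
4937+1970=6907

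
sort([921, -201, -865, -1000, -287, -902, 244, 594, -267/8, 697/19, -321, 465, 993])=[-1000, -902, -865, -321, -287, -201, -267/8, 697/19, 244, 465, 594, 921, 993]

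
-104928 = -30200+-74728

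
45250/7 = 6464 + 2/7 ≈ 6464.29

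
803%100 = 3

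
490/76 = 6 + 17/38 ≈ 6.45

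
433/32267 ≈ 0.0134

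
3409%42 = 7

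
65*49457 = 3214705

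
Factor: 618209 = 67^1 * 9227^1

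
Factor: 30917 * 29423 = 43^1 * 719^1 * 29423^1 = 909670891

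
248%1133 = 248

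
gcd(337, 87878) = 1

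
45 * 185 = 8325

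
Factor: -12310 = -1*2^1*5^1*1231^1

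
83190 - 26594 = 56596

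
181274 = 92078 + 89196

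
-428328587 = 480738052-909066639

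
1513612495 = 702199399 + 811413096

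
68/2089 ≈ 0.0326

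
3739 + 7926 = 11665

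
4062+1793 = 5855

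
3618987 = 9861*367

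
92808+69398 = 162206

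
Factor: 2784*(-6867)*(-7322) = 2^6*3^3*7^2*29^1*109^1*523^1 = 139980004416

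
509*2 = 1018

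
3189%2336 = 853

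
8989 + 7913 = 16902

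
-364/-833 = 52/119 ≈ 0.437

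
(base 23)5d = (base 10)128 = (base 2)10000000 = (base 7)242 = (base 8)200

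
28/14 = 2 = 2.00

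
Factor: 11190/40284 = 2^(-1) * 3^(-2) * 5^1 = 5/18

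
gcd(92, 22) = 2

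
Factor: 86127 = 3^1 * 19^1 * 1511^1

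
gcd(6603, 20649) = 3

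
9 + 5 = 14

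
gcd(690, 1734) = 6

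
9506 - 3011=6495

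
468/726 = 78/121 ≈ 0.645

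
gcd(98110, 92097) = 1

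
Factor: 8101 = 8101^1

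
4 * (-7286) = -29144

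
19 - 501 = -482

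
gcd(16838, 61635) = 1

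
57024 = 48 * 1188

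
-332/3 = -110 - 2/3 ≈ -110.67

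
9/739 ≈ 0.0122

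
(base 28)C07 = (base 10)9415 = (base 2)10010011000111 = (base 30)ADP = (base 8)22307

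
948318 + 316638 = 1264956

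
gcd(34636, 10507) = 7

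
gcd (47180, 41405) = 35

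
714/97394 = 357/48697 ≈ 0.00733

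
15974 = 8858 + 7116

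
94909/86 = 1103 + 51/86 ≈ 1103.59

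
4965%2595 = 2370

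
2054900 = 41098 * 50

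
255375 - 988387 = -733012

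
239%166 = 73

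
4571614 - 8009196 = -3437582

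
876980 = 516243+360737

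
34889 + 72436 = 107325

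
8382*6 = 50292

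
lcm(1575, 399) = 29925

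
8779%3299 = 2181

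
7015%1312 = 455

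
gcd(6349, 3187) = 1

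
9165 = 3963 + 5202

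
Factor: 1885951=461^1*4091^1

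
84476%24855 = 9911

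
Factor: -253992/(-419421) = 2^3 * 19^1 * 251^(-1) = 152/251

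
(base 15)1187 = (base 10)3727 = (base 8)7217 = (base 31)3r7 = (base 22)7f9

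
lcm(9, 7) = 63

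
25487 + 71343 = 96830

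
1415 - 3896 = -2481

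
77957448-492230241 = -414272793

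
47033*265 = 12463745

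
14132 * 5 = 70660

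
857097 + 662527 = 1519624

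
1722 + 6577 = 8299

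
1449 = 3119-1670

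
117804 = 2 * 58902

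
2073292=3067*676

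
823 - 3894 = -3071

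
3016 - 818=2198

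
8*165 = 1320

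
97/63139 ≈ 0.00154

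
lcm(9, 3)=9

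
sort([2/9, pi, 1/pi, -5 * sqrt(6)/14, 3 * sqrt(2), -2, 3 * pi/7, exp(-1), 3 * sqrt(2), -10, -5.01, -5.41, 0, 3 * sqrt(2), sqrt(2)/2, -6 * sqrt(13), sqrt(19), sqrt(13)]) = [-6 * sqrt(13), -10, -5.41, -5.01, -2, -5 * sqrt(6)/14, 0, 2/9, 1/pi, exp(-1), sqrt(2)/2, 3 * pi/7, pi, sqrt(13), 3 * sqrt(2), 3 * sqrt(2), 3 * sqrt(2), sqrt(19)]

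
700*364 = 254800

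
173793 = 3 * 57931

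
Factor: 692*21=2^2*3^1*7^1*173^1=14532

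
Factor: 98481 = 3^1*17^1*1931^1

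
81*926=75006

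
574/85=6 + 64/85 ≈ 6.75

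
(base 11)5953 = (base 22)g2e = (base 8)17172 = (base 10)7802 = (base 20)ja2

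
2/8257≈0.000242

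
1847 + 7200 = 9047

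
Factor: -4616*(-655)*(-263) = -1*2^3*5^1*131^1*263^1*577^1 = -795175240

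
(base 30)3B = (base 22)4D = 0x65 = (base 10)101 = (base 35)2V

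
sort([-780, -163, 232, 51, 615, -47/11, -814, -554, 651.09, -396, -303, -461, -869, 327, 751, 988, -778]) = [-869, -814, -780, -778, -554, -461, -396, -303, -163, -47/11, 51, 232, 327, 615, 651.09, 751, 988]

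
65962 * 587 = 38719694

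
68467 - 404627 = -336160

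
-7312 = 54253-61565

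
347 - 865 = -518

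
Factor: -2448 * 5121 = -1 * 2^4 * 3^4 * 17^1 * 569^1 = -12536208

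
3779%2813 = 966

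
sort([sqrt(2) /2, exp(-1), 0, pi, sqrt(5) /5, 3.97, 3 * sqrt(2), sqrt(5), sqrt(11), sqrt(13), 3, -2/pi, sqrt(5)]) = [-2/pi, 0, exp(-1), sqrt(5) /5, sqrt(2) /2, sqrt(5), sqrt(5), 3, pi, sqrt(11), sqrt(13), 3.97, 3 * sqrt(2)]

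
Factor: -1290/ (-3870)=3^ (-1)=1/3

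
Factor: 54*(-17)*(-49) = 2^1*3^3*7^2*17^1 = 44982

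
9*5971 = 53739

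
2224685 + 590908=2815593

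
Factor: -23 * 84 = -1 * 2^2 * 3^1 * 7^1 * 23^1 = -1932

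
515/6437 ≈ 0.0800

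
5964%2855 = 254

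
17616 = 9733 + 7883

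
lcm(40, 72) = 360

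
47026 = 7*6718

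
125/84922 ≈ 0.00147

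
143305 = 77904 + 65401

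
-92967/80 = -1162 - 7/80 ≈ -1162.09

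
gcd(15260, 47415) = 545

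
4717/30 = 157 + 7/30 ≈ 157.23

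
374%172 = 30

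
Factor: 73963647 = 3^2*643^1*12781^1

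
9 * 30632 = 275688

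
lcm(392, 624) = 30576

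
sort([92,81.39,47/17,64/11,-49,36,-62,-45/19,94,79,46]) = [-62,-49,-45/19,47/17,64/11,36,46,79,81.39,92,94]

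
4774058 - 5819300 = -1045242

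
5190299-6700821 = -1510522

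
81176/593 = 136 + 528/593 ≈ 136.89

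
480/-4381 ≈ -0.110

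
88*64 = 5632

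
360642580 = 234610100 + 126032480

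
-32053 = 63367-95420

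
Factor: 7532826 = 2^1*3^1*7^1*43^2*97^1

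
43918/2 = 21959 = 21959.00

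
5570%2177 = 1216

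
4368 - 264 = 4104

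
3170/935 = 3+73/187 ≈ 3.39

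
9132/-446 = -20 - 106/223 ≈ -20.48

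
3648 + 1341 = 4989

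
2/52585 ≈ 0.0000380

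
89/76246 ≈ 0.00117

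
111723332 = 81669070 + 30054262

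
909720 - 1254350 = -344630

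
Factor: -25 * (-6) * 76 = 2^3 * 3^1 * 5^2 * 19^1 = 11400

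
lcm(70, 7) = 70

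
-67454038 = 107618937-175072975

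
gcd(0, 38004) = 38004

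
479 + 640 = 1119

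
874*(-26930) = -23536820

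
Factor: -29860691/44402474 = -1*2^(-1)*7^1*29^1*147097^1*22201237^(-1)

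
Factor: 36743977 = 811^1*45307^1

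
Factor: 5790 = 2^1*3^1*5^1*193^1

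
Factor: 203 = 7^1 * 29^1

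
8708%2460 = 1328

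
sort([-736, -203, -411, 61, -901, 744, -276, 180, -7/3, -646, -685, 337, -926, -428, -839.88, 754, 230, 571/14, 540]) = [-926, -901, -839.88, -736, -685, -646, -428, -411, -276, -203, -7/3, 571/14, 61, 180, 230, 337, 540, 744, 754]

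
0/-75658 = 0 = 0.00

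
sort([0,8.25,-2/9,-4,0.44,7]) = [-4,-2/9,0,0.44,7,8.25]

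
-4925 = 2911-7836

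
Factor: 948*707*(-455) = -1*2^2*3^1*5^1*7^2*13^1*79^1*101^1 = -304957380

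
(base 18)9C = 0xAE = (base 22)7K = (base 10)174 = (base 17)A4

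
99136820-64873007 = 34263813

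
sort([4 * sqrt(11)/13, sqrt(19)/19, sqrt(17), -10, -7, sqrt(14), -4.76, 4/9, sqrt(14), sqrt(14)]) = [-10, -7, -4.76, sqrt(19)/19, 4/9, 4 * sqrt(11)/13, sqrt(14), sqrt(14), sqrt(14), sqrt(17)]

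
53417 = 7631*7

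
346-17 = 329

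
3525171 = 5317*663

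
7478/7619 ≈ 0.981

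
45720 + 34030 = 79750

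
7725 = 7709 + 16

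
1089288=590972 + 498316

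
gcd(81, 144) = 9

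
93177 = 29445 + 63732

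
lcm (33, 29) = 957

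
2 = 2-0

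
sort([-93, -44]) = [-93, -44]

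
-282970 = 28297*(-10)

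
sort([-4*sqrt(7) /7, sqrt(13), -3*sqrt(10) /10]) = [-4*sqrt(7) /7, -3*sqrt(10) /10, sqrt(13)]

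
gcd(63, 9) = 9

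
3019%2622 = 397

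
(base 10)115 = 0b1110011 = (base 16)73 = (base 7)223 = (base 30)3p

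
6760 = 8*845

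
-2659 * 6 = -15954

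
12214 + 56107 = 68321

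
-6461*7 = -45227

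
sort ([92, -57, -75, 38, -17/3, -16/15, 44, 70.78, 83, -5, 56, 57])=[-75, -57, -17/3, -5, -16/15, 38, 44, 56, 57, 70.78, 83, 92]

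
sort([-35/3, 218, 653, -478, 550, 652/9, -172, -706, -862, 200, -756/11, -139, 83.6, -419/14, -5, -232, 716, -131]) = [-862, -706, -478, -232, -172, -139, -131, -756/11, -419/14, -35/3, -5, 652/9, 83.6, 200, 218, 550, 653, 716]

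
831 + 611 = 1442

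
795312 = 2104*378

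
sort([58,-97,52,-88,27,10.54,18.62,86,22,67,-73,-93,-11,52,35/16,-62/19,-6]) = [-97,-93,-88,-73,-11,-6,-62/19,35/16,10.54,18.62,22,27,52,52,58,67,86]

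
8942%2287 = 2081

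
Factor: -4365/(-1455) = 3^1 = 3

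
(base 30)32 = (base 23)40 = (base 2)1011100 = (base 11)84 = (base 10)92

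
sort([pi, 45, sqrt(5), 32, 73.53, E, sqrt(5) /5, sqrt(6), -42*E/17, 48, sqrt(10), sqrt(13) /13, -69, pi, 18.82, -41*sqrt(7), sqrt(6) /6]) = [-41*sqrt(7), -69, -42*E/17, sqrt(13) /13, sqrt(6) /6, sqrt(5) /5, sqrt(5), sqrt(6), E, pi, pi, sqrt(10), 18.82, 32, 45, 48, 73.53]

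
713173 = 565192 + 147981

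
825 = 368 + 457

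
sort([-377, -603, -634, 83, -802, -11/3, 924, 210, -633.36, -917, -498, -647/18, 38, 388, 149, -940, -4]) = [-940, -917, -802, -634, -633.36, -603, -498, -377, -647/18, -4, -11/3, 38, 83, 149, 210, 388, 924]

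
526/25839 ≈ 0.0204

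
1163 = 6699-5536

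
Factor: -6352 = -1*2^4*397^1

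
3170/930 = 3 + 38/93 ≈ 3.41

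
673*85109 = 57278357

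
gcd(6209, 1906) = 1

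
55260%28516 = 26744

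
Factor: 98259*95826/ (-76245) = -1*2^1*3^1*5^ (-1)*7^1*13^ (-1)*17^ (-1)*23^ (-1)*4679^1*15971^1 = -3138588978/25415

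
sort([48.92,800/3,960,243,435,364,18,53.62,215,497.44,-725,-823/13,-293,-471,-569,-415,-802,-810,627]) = [-810,-802,-725,-569,-471,-415,-293,-823/13,18,48.92,53.62,215,243,800/3,364,435,497.44,627,960]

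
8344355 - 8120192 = 224163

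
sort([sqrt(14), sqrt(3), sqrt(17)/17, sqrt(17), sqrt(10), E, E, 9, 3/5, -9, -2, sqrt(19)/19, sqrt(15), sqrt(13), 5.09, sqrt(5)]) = [-9, -2, sqrt(19)/19, sqrt(17)/17, 3/5, sqrt(3), sqrt(5), E, E, sqrt(10), sqrt(13), sqrt(14), sqrt(15), sqrt(17), 5.09, 9]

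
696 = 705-9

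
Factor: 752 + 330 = 2^1*541^1 = 1082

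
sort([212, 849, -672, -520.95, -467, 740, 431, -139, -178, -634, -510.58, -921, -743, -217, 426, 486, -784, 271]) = [-921, -784, -743, -672, -634, -520.95, -510.58, -467, -217, -178, -139, 212, 271, 426, 431, 486, 740, 849]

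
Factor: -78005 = -1 * 5^1 * 15601^1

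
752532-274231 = 478301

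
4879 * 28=136612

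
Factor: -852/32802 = -1 * 2^1 * 7^(-1) * 11^(-1) = -2/77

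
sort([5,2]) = [2,5]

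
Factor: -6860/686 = -1*2^1*5^1 = -10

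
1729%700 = 329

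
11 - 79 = -68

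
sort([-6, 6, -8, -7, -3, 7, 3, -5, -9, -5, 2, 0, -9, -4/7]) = [-9, -9, -8, -7, -6, -5, -5, -3, -4/7, 0, 2, 3, 6, 7]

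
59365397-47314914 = 12050483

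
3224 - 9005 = -5781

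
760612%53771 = 7818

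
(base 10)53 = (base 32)1l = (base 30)1n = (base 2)110101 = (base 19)2f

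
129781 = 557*233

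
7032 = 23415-16383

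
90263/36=2507 + 11/36 ≈ 2507.31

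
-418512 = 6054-424566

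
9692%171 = 116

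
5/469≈0.0107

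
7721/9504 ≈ 0.812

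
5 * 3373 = 16865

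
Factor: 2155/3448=2^(-3)*5^1=5/8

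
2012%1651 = 361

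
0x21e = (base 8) 1036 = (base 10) 542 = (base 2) 1000011110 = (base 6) 2302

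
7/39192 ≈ 0.000179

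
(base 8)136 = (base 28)3a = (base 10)94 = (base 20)4e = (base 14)6a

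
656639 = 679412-22773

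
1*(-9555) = -9555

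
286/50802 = 143/25401 ≈ 0.00563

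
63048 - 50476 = 12572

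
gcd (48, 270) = 6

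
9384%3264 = 2856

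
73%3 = 1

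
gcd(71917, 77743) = 1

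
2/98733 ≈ 0.0000203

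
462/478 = 231/239 ≈ 0.967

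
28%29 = 28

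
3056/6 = 509 + 1/3 ≈ 509.33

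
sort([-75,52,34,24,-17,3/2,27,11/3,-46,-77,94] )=[-77,-75,-46,-17,3/2,11/3,24,27,34,52,94] 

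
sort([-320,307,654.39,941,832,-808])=[-808,-320,307,654.39,832,941]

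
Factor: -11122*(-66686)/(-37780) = -1*5^(-1)*67^1*83^1*1889^(-1)*33343^1 = -185420423/9445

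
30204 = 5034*6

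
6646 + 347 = 6993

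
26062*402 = 10476924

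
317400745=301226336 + 16174409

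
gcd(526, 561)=1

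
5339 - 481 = 4858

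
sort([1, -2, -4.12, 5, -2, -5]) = [-5, -4.12, -2, -2, 1, 5]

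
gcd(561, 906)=3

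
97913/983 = 99 + 596/983 ≈ 99.61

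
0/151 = 0 = 0.00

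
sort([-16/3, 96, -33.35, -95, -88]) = [-95, -88, -33.35, -16/3, 96]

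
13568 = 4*3392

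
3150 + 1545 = 4695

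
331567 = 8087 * 41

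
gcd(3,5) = 1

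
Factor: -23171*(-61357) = 17^1*29^1*47^1*61357^1 = 1421703047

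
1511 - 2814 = -1303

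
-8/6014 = -4/3007≈-0.00133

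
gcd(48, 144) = 48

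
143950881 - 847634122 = -703683241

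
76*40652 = 3089552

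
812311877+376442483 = 1188754360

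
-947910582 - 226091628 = -1174002210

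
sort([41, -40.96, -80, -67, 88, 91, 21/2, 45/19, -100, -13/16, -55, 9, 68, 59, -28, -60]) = [-100, -80, -67, -60, -55, -40.96, -28, -13/16, 45/19, 9, 21/2, 41, 59, 68, 88, 91]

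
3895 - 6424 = -2529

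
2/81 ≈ 0.0247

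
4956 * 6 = 29736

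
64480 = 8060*8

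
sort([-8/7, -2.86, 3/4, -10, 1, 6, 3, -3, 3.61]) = [-10, -3, -2.86, -8/7, 3/4, 1, 3, 3.61, 6]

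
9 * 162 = 1458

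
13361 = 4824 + 8537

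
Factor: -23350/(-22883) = 2^1 * 5^2 * 7^(-2) = 50/49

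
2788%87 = 4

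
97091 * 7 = 679637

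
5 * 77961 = 389805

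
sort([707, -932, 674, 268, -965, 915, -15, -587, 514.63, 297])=[-965, -932, -587, -15, 268, 297, 514.63, 674, 707, 915]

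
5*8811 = 44055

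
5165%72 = 53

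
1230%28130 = 1230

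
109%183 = 109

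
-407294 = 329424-736718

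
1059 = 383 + 676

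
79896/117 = 26632/39 ≈ 682.87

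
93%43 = 7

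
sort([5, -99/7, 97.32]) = [-99/7, 5, 97.32]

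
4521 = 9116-4595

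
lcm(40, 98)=1960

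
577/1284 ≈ 0.449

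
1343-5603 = -4260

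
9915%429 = 48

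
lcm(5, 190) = 190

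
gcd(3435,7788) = 3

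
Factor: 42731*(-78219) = -1*3^3*13^1*19^1*173^1*2897^1 = -3342376089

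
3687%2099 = 1588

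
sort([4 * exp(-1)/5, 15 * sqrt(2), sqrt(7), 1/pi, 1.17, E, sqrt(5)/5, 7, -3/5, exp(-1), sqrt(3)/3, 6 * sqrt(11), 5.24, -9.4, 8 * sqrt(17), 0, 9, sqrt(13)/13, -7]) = [-9.4, -7, -3/5, 0, sqrt(13)/13, 4 * exp(-1)/5, 1/pi, exp(-1), sqrt(5)/5, sqrt(3)/3, 1.17, sqrt(7), E, 5.24, 7, 9, 6 * sqrt(11), 15 * sqrt(2), 8 * sqrt(17)]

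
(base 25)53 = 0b10000000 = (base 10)128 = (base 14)92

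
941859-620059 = 321800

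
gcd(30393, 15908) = 1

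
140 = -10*(-14)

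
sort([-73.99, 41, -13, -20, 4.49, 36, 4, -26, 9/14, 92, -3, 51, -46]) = [-73.99, -46, -26, -20, -13, -3, 9/14, 4, 4.49, 36, 41, 51, 92]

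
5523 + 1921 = 7444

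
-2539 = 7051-9590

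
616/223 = 2+170/223≈2.76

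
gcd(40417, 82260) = 1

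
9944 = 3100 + 6844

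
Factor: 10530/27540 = 2^(-1) * 13^1 * 17^(-1) = 13/34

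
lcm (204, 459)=1836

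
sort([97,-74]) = [-74,97]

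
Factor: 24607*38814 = 2^1*3^1*11^1*2237^1*6469^1 = 955096098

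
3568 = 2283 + 1285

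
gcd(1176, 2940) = 588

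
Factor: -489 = -1*3^1*163^1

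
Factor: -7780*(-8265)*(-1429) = -1*2^2*3^1*5^2*19^1*29^1*389^1*1429^1 = -91887129300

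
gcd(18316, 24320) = 76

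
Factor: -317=-1 * 317^1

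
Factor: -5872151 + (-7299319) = -1*2^1*3^1*5^1*13^1*33773^1 = -13171470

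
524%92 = 64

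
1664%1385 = 279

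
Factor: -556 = -1 * 2^2 * 139^1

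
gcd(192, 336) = 48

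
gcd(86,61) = 1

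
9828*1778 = 17474184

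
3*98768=296304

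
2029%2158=2029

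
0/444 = 0 = 0.00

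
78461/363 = 216 + 53/363 ≈ 216.15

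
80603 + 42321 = 122924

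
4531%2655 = 1876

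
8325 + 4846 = 13171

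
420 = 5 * 84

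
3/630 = 1/210 ≈ 0.00476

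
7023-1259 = 5764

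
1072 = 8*134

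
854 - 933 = -79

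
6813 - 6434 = 379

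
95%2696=95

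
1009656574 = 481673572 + 527983002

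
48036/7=6862 + 2/7 ≈ 6862.29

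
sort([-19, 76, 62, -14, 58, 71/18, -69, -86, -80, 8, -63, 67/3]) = [-86, -80, -69, -63, -19, -14, 71/18, 8, 67/3, 58, 62, 76]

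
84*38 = 3192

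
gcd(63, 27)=9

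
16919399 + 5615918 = 22535317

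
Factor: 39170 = 2^1 * 5^1 * 3917^1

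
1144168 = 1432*799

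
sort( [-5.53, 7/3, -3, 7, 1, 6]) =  [-5.53, -3, 1, 7/3, 6, 7]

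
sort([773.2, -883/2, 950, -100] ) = [-883/2, -100, 773.2, 950] 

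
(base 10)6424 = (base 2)1100100011000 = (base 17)153f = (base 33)5tm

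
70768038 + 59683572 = 130451610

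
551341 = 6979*79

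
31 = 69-38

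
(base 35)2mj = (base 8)6247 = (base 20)81j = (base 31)3bf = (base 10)3239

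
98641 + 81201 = 179842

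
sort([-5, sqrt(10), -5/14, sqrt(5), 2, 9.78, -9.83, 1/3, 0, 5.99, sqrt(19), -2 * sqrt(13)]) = [-9.83, -2 * sqrt(13), -5, -5/14, 0, 1/3, 2, sqrt(5), sqrt(10), sqrt(19), 5.99, 9.78]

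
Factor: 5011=5011^1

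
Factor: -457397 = -1*457397^1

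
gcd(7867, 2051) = 1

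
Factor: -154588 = -1 * 2^2 * 7^1 * 5521^1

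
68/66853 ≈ 0.00102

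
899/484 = 1 + 415/484 ≈ 1.86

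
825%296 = 233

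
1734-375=1359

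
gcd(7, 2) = 1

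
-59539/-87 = 684+31/87 ≈ 684.36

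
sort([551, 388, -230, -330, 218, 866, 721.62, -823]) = [-823, -330, -230, 218, 388, 551, 721.62, 866]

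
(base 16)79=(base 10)121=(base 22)5b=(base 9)144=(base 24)51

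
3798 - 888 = 2910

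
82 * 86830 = 7120060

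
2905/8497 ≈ 0.342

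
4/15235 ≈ 0.000263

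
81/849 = 27/283 ≈ 0.0954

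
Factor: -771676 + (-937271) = -1 * 3^2 * 317^1 * 599^1 = -1708947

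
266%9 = 5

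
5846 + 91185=97031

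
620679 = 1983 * 313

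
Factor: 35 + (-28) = 7^1 = 7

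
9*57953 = 521577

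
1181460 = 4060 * 291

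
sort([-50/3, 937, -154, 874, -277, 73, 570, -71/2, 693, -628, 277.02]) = [-628, -277, -154, -71/2, -50/3, 73, 277.02, 570, 693, 874, 937]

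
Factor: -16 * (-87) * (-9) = -1 * 2^4 * 3^3 * 29^1 = -12528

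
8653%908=481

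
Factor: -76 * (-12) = 2^4 * 3^1 * 19^1 = 912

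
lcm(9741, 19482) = 19482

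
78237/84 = 26079/28 ≈ 931.39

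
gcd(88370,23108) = 2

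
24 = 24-0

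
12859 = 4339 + 8520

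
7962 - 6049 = 1913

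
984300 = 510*1930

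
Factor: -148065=-1*3^1*5^1*9871^1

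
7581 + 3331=10912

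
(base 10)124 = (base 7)235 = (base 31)40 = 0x7c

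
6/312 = 1/52 ≈ 0.0192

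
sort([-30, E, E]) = [-30, E, E]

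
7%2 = 1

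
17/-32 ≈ -0.531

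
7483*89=665987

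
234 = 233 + 1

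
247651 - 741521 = -493870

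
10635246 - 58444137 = -47808891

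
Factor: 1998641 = 1998641^1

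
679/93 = 7+28/93 ≈ 7.30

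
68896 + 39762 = 108658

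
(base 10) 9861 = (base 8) 23205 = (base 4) 2122011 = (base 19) 1860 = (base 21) 117c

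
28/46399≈0.000603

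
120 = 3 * 40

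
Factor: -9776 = -1*2^4*13^1*47^1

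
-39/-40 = 0.975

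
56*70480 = 3946880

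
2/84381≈0.0000237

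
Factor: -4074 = -1*2^1*3^1*7^1*97^1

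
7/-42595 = -1/6085 ≈ -0.000164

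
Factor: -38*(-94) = 2^2*19^1*47^1 = 3572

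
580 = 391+189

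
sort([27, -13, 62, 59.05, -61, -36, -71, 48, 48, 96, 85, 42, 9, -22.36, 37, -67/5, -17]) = [-71, -61, -36, -22.36, -17, -67/5, -13, 9, 27, 37, 42, 48, 48, 59.05, 62, 85, 96]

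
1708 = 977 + 731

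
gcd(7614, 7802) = 94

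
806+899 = 1705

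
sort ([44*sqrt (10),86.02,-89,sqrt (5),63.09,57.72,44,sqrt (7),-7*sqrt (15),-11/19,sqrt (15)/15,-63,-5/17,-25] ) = [-89,-63,-7*sqrt (15),-25,-11/19,-5/17,sqrt (15)/15,sqrt (5),sqrt (7),44,57.72,63.09,86.02,44*sqrt (10)] 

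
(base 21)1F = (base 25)1B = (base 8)44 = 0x24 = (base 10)36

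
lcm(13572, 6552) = 190008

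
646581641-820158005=-173576364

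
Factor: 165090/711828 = 2^(-1)*3^(-3)*5^1*13^(-3)*5503^1 = 27515/118638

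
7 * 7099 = 49693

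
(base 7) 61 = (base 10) 43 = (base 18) 27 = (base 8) 53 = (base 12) 37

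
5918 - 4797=1121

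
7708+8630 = 16338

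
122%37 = 11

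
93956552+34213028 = 128169580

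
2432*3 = 7296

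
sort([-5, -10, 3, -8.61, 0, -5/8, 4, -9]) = [-10, -9, -8.61, -5, -5/8, 0, 3, 4]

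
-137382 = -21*6542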